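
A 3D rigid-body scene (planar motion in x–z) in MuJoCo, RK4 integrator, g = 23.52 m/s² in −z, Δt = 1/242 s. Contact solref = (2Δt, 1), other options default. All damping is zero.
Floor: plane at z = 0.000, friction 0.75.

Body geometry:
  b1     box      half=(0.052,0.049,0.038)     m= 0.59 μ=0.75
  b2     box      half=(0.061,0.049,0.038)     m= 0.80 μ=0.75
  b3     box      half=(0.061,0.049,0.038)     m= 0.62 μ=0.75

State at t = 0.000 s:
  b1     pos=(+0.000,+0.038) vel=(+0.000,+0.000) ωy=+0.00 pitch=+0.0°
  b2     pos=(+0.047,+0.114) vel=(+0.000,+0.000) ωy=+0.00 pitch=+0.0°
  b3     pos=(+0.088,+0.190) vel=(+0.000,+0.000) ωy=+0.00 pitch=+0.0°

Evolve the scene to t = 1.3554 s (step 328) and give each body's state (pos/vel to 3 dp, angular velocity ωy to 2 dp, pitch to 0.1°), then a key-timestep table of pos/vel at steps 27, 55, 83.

State at t = 1.3554 s:
  b1     pos=(+0.000,+0.038) vel=(+0.000,+0.000) ωy=+0.00 pitch=+0.0°
  b2     pos=(+0.100,+0.061) vel=(+0.000,+0.000) ωy=+0.00 pitch=+90.0°
  b3     pos=(+0.316,+0.038) vel=(+0.000,+0.000) ωy=+0.00 pitch=+180.0°

Key-timestep trajectory:
   step    t(s)  b1.x    b1.z    b1.vx   b1.vz   b2.x    b2.z    b2.vx   b2.vz   b3.x    b3.z    b3.vx   b3.vz 
     27  0.1116   +0.000  +0.038  -0.002  +0.000   +0.057  +0.114  +0.210  -0.026   +0.117  +0.176  +0.569  -0.357
     55  0.2273   +0.000  +0.038  +0.000  +0.000   +0.100  +0.060  +0.630  -0.767   +0.209  +0.062  +1.119  -0.276
     83  0.3430   +0.000  +0.038  +0.000  +0.000   +0.098  +0.062  +0.091  -0.040   +0.287  +0.063  +0.734  -0.412


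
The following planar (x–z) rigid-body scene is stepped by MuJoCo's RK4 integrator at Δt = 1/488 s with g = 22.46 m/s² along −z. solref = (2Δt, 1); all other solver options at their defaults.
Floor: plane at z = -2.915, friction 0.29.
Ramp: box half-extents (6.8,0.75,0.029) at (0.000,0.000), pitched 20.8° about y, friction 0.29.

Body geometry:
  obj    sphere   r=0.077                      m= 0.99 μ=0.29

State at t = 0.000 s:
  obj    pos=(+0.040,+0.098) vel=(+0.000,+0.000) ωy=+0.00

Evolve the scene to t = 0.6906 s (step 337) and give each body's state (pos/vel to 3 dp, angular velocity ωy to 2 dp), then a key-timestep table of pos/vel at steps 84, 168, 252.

State at t = 0.6906 s:
  obj    pos=(+1.310,-0.384) vel=(+3.678,-1.397) ωy=+51.09

Key-timestep trajectory:
   step    t(s)  obj.x    obj.z    obj.vx   obj.vz 
     84  0.1721   +0.119  +0.068  +0.917  -0.348
    168  0.3443   +0.356  -0.022  +1.834  -0.696
    252  0.5164   +0.750  -0.172  +2.750  -1.045


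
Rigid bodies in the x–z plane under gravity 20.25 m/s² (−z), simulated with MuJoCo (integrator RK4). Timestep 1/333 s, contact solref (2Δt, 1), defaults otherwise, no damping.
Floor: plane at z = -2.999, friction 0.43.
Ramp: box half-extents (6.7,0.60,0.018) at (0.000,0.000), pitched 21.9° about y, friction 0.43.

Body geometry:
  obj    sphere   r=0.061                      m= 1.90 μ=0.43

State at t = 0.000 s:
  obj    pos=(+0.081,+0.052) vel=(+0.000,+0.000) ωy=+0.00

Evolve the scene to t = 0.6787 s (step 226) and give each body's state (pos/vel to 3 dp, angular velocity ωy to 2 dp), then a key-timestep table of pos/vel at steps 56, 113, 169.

State at t = 0.6787 s:
  obj    pos=(+1.234,-0.411) vel=(+3.397,-1.366) ωy=+60.02

Key-timestep trajectory:
   step    t(s)  obj.x    obj.z    obj.vx   obj.vz 
     56  0.1682   +0.152  +0.024  +0.842  -0.338
    113  0.3393   +0.369  -0.063  +1.699  -0.683
    169  0.5075   +0.726  -0.207  +2.540  -1.021


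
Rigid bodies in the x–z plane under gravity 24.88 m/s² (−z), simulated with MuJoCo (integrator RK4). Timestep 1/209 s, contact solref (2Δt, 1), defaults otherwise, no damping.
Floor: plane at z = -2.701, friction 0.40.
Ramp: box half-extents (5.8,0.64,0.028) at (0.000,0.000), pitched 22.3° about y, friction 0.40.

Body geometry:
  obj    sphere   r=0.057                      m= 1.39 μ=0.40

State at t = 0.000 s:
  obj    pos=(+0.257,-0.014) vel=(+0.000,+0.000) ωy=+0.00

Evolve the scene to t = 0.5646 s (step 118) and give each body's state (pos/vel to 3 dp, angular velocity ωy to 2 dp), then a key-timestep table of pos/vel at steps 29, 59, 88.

State at t = 0.5646 s:
  obj    pos=(+1.252,-0.421) vel=(+3.522,-1.445) ωy=+66.78

Key-timestep trajectory:
   step    t(s)  obj.x    obj.z    obj.vx   obj.vz 
     29  0.1388   +0.317  -0.038  +0.866  -0.355
     59  0.2823   +0.506  -0.116  +1.761  -0.722
     88  0.4211   +0.810  -0.240  +2.627  -1.077


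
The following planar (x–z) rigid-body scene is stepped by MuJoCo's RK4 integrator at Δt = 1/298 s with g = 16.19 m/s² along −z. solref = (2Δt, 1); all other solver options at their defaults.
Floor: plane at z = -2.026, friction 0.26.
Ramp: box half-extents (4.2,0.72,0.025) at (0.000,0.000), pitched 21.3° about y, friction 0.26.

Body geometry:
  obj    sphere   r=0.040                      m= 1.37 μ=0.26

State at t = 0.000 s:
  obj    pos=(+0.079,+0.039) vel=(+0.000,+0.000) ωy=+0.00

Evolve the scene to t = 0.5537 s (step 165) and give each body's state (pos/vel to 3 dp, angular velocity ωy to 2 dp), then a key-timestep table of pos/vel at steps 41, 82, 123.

State at t = 0.5537 s:
  obj    pos=(+0.679,-0.195) vel=(+2.167,-0.845) ωy=+58.14

Key-timestep trajectory:
   step    t(s)  obj.x    obj.z    obj.vx   obj.vz 
     41  0.1376   +0.116  +0.025  +0.539  -0.210
     82  0.2752   +0.227  -0.019  +1.077  -0.420
    123  0.4128   +0.412  -0.091  +1.616  -0.630


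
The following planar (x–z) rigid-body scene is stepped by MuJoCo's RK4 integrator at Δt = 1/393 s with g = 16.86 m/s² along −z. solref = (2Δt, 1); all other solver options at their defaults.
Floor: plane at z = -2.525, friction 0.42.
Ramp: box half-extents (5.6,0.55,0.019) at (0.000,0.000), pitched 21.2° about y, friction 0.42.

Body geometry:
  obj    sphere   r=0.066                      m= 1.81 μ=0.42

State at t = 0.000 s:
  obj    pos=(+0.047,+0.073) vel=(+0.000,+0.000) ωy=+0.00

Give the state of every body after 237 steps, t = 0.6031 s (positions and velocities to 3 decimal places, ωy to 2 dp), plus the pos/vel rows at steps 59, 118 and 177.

State at t = 0.6031 s:
  obj    pos=(+0.785,-0.213) vel=(+2.449,-0.950) ωy=+39.79

Key-timestep trajectory:
   step    t(s)  obj.x    obj.z    obj.vx   obj.vz 
     59  0.1501   +0.093  +0.055  +0.610  -0.236
    118  0.3003   +0.230  +0.002  +1.219  -0.473
    177  0.4504   +0.459  -0.087  +1.829  -0.709


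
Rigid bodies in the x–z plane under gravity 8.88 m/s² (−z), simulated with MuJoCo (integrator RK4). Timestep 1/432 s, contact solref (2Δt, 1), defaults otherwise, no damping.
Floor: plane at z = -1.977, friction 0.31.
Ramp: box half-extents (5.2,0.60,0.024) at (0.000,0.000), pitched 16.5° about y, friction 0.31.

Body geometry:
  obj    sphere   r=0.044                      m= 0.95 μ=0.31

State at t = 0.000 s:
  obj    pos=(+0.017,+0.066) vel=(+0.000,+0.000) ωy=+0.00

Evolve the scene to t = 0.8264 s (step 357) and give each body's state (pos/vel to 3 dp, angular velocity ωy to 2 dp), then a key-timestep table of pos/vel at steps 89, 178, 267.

State at t = 0.8264 s:
  obj    pos=(+0.607,-0.109) vel=(+1.427,-0.423) ωy=+33.83

Key-timestep trajectory:
   step    t(s)  obj.x    obj.z    obj.vx   obj.vz 
     89  0.2060   +0.054  +0.055  +0.356  -0.105
    178  0.4120   +0.164  +0.022  +0.712  -0.211
    267  0.6181   +0.347  -0.032  +1.068  -0.316


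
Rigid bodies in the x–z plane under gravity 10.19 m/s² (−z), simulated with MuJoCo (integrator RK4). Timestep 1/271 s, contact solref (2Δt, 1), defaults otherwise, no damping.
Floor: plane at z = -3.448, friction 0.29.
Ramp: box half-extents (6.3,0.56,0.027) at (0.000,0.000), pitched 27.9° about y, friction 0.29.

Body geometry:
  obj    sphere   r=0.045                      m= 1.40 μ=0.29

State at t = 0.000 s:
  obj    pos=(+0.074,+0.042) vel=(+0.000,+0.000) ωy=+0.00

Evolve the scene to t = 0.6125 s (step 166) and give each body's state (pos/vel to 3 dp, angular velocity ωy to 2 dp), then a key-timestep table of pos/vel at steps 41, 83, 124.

State at t = 0.6125 s:
  obj    pos=(+0.639,-0.257) vel=(+1.844,-0.976) ωy=+46.35

Key-timestep trajectory:
   step    t(s)  obj.x    obj.z    obj.vx   obj.vz 
     41  0.1513   +0.109  +0.024  +0.455  -0.241
     83  0.3063   +0.215  -0.033  +0.922  -0.488
    124  0.4576   +0.389  -0.125  +1.377  -0.729


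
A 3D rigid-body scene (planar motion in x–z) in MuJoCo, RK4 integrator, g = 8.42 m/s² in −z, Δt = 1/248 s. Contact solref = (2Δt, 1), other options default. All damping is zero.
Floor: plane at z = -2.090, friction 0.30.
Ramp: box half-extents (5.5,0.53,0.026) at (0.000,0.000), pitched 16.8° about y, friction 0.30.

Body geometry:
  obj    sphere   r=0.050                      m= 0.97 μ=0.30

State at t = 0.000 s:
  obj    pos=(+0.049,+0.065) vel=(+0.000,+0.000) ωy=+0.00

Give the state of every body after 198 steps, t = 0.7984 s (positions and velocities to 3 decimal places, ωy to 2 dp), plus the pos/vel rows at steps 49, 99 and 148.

State at t = 0.7984 s:
  obj    pos=(+0.579,-0.096) vel=(+1.329,-0.401) ωy=+27.75

Key-timestep trajectory:
   step    t(s)  obj.x    obj.z    obj.vx   obj.vz 
     49  0.1976   +0.081  +0.055  +0.329  -0.099
     99  0.3992   +0.182  +0.025  +0.664  -0.201
    148  0.5968   +0.345  -0.025  +0.993  -0.300


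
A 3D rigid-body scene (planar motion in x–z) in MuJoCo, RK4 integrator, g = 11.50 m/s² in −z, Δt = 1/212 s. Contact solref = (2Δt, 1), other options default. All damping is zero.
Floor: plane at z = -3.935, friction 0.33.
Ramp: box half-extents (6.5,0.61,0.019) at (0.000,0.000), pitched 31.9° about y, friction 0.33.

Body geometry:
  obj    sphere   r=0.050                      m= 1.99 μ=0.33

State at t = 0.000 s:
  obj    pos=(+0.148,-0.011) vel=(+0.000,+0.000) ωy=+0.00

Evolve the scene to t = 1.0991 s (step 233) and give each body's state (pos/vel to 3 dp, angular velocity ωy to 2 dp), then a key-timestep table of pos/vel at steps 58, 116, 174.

State at t = 1.0991 s:
  obj    pos=(+2.374,-1.396) vel=(+4.050,-2.521) ωy=+95.40

Key-timestep trajectory:
   step    t(s)  obj.x    obj.z    obj.vx   obj.vz 
     58  0.2736   +0.286  -0.097  +1.008  -0.628
    116  0.5472   +0.700  -0.354  +2.017  -1.255
    174  0.8208   +1.389  -0.784  +3.025  -1.883


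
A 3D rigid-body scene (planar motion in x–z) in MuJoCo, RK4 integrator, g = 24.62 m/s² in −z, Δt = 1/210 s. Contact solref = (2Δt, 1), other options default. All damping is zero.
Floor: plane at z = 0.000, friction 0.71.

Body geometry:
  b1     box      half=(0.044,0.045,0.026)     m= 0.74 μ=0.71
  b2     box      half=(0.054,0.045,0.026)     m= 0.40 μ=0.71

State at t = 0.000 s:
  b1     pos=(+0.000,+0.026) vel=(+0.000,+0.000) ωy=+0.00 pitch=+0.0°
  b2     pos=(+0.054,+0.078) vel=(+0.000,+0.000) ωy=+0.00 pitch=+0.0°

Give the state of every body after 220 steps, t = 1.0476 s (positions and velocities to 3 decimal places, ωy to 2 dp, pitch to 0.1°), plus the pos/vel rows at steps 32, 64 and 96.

State at t = 1.0476 s:
  b1     pos=(+0.000,+0.026) vel=(+0.000,+0.000) ωy=+0.00 pitch=+0.0°
  b2     pos=(+0.109,+0.054) vel=(+0.000,+0.000) ωy=+0.00 pitch=+90.0°

Key-timestep trajectory:
   step    t(s)  b1.x    b1.z    b1.vx   b1.vz   b2.x    b2.z    b2.vx   b2.vz 
     32  0.1524   +0.000  +0.026  +0.000  +0.000   +0.086  +0.060  +0.309  +0.002
     64  0.3048   +0.000  +0.026  +0.000  +0.000   +0.119  +0.058  -0.106  -0.029
     96  0.4571   +0.000  +0.026  +0.000  +0.000   +0.111  +0.054  +0.084  +0.076


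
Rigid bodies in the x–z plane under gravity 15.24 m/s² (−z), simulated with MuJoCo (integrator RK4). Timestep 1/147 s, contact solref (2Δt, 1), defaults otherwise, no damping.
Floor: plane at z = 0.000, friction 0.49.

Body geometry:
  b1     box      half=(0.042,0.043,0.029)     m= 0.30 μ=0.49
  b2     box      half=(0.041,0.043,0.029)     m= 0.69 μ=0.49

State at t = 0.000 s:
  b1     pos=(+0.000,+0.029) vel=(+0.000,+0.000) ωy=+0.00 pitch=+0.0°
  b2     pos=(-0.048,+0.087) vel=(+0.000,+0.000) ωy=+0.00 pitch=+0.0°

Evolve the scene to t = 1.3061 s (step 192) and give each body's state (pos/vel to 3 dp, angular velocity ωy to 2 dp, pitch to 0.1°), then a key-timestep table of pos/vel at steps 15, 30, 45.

State at t = 1.3061 s:
  b1     pos=(+0.000,+0.029) vel=(+0.000,+0.000) ωy=+0.00 pitch=+0.0°
  b2     pos=(-0.087,+0.041) vel=(+0.000,+0.000) ωy=+0.00 pitch=-90.0°

Key-timestep trajectory:
   step    t(s)  b1.x    b1.z    b1.vx   b1.vz   b2.x    b2.z    b2.vx   b2.vz 
     15  0.1020   +0.000  +0.029  +0.002  +0.000   -0.057  +0.083  -0.208  -0.120
     30  0.2041   +0.000  +0.029  +0.000  +0.000   -0.088  +0.039  -0.242  +0.119
     45  0.3061   +0.000  +0.029  +0.000  +0.000   -0.086  +0.040  +0.067  -0.024


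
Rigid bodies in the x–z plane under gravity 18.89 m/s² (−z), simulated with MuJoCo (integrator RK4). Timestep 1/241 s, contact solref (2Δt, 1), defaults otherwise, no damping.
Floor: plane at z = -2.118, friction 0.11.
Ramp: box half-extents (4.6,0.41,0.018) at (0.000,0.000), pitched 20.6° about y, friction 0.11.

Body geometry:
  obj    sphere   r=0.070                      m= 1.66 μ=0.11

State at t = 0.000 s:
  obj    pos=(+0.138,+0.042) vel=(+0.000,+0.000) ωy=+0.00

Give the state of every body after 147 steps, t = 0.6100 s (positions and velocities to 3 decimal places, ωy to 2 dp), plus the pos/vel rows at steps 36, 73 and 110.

State at t = 0.6100 s:
  obj    pos=(+0.965,-0.269) vel=(+2.711,-1.019) ωy=+41.35

Key-timestep trajectory:
   step    t(s)  obj.x    obj.z    obj.vx   obj.vz 
     36  0.1494   +0.188  +0.023  +0.664  -0.250
     73  0.3029   +0.342  -0.035  +1.346  -0.506
    110  0.4564   +0.601  -0.132  +2.029  -0.763


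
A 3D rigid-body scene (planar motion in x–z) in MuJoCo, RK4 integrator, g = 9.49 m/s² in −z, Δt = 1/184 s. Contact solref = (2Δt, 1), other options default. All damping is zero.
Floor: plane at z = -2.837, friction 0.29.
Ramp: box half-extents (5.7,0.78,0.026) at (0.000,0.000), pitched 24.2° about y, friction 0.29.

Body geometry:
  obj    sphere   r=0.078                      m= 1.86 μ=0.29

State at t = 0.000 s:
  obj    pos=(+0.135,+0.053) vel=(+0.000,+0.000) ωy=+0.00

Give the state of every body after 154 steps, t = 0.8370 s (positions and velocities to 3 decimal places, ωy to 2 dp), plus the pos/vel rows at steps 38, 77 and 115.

State at t = 0.8370 s:
  obj    pos=(+1.023,-0.346) vel=(+2.121,-0.953) ωy=+29.81

Key-timestep trajectory:
   step    t(s)  obj.x    obj.z    obj.vx   obj.vz 
     38  0.2065   +0.189  +0.029  +0.524  -0.235
     77  0.4185   +0.357  -0.046  +1.061  -0.477
    115  0.6250   +0.630  -0.169  +1.584  -0.712


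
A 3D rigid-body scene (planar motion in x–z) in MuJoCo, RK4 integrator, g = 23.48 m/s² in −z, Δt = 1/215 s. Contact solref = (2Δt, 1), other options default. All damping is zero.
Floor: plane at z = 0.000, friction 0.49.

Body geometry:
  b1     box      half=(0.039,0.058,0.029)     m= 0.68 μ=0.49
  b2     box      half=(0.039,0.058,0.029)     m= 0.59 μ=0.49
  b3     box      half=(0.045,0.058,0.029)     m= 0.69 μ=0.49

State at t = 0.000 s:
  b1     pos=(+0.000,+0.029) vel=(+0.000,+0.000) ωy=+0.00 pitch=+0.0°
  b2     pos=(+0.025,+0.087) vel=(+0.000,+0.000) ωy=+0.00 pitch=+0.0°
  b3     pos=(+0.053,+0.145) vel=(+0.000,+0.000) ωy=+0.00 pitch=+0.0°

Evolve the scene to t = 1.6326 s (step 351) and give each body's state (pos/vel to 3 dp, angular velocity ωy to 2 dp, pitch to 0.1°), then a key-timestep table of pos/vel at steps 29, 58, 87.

State at t = 1.6326 s:
  b1     pos=(+0.000,+0.029) vel=(+0.000,+0.000) ωy=+0.00 pitch=+0.0°
  b2     pos=(+0.079,+0.039) vel=(+0.000,+0.000) ωy=+0.00 pitch=+90.0°
  b3     pos=(+0.233,+0.029) vel=(+0.000,+0.000) ωy=+0.00 pitch=+180.0°

Key-timestep trajectory:
   step    t(s)  b1.x    b1.z    b1.vx   b1.vz   b2.x    b2.z    b2.vx   b2.vz   b3.x    b3.z    b3.vx   b3.vz 
     29  0.1349   +0.000  +0.029  +0.000  +0.000   +0.027  +0.088  +0.041  +0.017   +0.059  +0.144  +0.119  -0.028
     58  0.2698   +0.000  +0.029  -0.001  +0.000   +0.048  +0.089  +0.367  -0.095   +0.108  +0.113  +0.681  -0.784
     87  0.4047   +0.000  +0.029  +0.000  +0.000   +0.079  +0.039  -0.002  +0.008   +0.196  +0.052  +0.581  -0.141


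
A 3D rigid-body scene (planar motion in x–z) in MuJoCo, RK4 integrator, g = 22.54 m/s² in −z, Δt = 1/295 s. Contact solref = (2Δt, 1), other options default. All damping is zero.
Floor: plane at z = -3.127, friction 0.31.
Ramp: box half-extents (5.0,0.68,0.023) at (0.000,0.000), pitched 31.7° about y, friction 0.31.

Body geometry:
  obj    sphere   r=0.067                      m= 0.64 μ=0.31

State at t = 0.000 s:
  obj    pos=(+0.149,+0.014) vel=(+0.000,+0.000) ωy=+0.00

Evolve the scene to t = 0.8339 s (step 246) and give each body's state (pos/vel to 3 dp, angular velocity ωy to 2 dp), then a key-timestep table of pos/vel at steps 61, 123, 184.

State at t = 0.8339 s:
  obj    pos=(+2.652,-1.532) vel=(+6.003,-3.707) ωy=+105.28

Key-timestep trajectory:
   step    t(s)  obj.x    obj.z    obj.vx   obj.vz 
     61  0.2068   +0.303  -0.081  +1.489  -0.919
    123  0.4169   +0.775  -0.373  +3.001  -1.854
    184  0.6237   +1.549  -0.851  +4.490  -2.773


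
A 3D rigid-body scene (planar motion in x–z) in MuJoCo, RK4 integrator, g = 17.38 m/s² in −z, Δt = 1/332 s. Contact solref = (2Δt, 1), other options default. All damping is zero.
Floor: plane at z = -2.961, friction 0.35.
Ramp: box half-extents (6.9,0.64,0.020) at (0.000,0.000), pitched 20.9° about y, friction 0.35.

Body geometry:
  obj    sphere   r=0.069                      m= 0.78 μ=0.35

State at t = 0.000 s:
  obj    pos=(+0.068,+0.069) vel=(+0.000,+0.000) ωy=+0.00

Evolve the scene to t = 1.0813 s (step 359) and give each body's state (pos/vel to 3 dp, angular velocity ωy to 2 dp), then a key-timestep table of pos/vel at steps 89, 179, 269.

State at t = 1.0813 s:
  obj    pos=(+2.487,-0.854) vel=(+4.474,-1.708) ωy=+69.40

Key-timestep trajectory:
   step    t(s)  obj.x    obj.z    obj.vx   obj.vz 
     89  0.2681   +0.217  +0.012  +1.109  -0.424
    179  0.5392   +0.669  -0.160  +2.231  -0.852
    269  0.8102   +1.426  -0.449  +3.352  -1.280


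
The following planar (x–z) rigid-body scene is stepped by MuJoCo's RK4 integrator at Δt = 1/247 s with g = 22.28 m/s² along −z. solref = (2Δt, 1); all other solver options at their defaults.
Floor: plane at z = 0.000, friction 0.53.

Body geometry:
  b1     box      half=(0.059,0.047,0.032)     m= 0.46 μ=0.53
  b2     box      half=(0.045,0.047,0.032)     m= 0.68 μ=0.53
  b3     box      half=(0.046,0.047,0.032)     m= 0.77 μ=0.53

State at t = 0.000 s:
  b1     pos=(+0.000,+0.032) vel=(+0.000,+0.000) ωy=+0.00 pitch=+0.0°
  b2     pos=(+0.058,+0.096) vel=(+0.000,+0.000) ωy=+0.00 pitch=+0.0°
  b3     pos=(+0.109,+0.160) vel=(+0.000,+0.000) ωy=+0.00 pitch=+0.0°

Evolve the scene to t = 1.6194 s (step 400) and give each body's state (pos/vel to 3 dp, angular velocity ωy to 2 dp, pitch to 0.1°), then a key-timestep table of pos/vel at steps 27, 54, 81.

State at t = 1.6194 s:
  b1     pos=(+0.000,+0.032) vel=(+0.000,+0.000) ωy=+0.00 pitch=+0.0°
  b2     pos=(+0.102,+0.045) vel=(+0.000,+0.000) ωy=+0.00 pitch=+90.0°
  b3     pos=(+0.290,+0.032) vel=(+0.000,+0.000) ωy=+0.00 pitch=+180.0°

Key-timestep trajectory:
   step    t(s)  b1.x    b1.z    b1.vx   b1.vz   b2.x    b2.z    b2.vx   b2.vz   b3.x    b3.z    b3.vx   b3.vz 
     27  0.1093   +0.000  +0.032  -0.001  +0.000   +0.074  +0.092  +0.326  -0.164   +0.151  +0.121  +0.681  -1.031
     54  0.2186   +0.000  +0.032  +0.000  +0.000   +0.105  +0.046  -0.074  -0.013   +0.226  +0.054  +0.408  +0.155
     81  0.3279   +0.000  +0.032  +0.000  +0.000   +0.102  +0.045  +0.000  +0.000   +0.268  +0.049  +0.519  -0.305


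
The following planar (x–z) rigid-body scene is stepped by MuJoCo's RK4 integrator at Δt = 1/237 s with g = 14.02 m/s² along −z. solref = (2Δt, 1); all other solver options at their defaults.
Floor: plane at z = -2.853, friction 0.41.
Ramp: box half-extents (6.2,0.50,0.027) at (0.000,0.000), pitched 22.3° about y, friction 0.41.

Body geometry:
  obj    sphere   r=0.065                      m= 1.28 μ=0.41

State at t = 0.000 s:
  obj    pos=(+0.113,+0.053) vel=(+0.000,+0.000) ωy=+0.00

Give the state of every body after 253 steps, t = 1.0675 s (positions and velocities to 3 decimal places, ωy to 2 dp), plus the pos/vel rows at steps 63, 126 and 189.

State at t = 1.0675 s:
  obj    pos=(+2.116,-0.769) vel=(+3.753,-1.539) ωy=+62.40

Key-timestep trajectory:
   step    t(s)  obj.x    obj.z    obj.vx   obj.vz 
     63  0.2658   +0.237  +0.002  +0.935  -0.383
    126  0.5316   +0.610  -0.151  +1.869  -0.767
    189  0.7975   +1.231  -0.405  +2.804  -1.150


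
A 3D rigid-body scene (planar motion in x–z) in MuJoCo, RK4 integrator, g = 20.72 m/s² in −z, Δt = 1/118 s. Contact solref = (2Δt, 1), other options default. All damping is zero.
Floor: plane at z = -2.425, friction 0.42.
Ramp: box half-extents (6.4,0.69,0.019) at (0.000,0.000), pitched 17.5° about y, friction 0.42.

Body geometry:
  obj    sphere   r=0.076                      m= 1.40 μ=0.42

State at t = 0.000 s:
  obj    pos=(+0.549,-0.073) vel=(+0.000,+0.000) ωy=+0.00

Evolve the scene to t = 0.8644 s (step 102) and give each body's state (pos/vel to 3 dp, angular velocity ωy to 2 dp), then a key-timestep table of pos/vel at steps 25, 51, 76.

State at t = 0.8644 s:
  obj    pos=(+2.134,-0.573) vel=(+3.668,-1.157) ωy=+50.61

Key-timestep trajectory:
   step    t(s)  obj.x    obj.z    obj.vx   obj.vz 
     25  0.2119   +0.644  -0.104  +0.899  -0.284
     51  0.4322   +0.945  -0.199  +1.834  -0.578
     76  0.6441   +1.429  -0.351  +2.733  -0.862


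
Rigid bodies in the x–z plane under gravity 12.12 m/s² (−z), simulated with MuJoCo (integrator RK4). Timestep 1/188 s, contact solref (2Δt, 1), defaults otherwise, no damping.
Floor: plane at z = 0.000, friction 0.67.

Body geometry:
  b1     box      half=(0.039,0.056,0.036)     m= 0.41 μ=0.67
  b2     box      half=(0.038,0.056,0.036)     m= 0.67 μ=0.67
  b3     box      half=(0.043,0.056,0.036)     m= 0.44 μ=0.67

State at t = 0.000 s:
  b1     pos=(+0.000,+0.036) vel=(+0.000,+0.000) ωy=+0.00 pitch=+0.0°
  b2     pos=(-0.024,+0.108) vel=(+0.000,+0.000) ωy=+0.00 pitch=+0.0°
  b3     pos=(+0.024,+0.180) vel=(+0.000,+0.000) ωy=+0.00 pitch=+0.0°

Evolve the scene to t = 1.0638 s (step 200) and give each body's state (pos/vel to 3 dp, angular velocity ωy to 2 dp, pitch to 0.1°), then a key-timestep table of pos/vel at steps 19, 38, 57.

State at t = 1.0638 s:
  b1     pos=(+0.000,+0.036) vel=(+0.000,+0.000) ωy=+0.00 pitch=+0.0°
  b2     pos=(-0.024,+0.108) vel=(+0.000,+0.000) ωy=+0.00 pitch=+0.0°
  b3     pos=(+0.127,+0.036) vel=(+0.000,+0.000) ωy=+0.00 pitch=+180.0°

Key-timestep trajectory:
   step    t(s)  b1.x    b1.z    b1.vx   b1.vz   b2.x    b2.z    b2.vx   b2.vz   b3.x    b3.z    b3.vx   b3.vz 
     19  0.1011   +0.000  +0.036  -0.001  +0.000   -0.024  +0.108  -0.001  +0.000   +0.034  +0.175  +0.212  -0.126
     38  0.2021   +0.000  +0.036  +0.000  +0.000   -0.024  +0.108  +0.000  +0.000   +0.061  +0.125  +0.283  -1.037
     57  0.3032   +0.000  +0.036  +0.000  +0.000   -0.024  +0.108  +0.000  +0.000   +0.125  +0.036  +0.836  -1.133


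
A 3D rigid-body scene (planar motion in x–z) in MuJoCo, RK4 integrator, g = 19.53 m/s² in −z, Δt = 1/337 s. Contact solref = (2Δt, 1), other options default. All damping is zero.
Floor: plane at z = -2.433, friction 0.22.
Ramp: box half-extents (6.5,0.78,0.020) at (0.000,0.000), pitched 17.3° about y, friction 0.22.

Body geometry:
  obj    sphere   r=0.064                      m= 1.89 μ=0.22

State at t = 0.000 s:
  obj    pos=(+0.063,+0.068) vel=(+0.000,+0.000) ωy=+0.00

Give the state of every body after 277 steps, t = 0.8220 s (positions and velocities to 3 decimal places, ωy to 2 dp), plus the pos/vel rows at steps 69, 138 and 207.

State at t = 0.8220 s:
  obj    pos=(+1.401,-0.348) vel=(+3.256,-1.014) ωy=+53.27

Key-timestep trajectory:
   step    t(s)  obj.x    obj.z    obj.vx   obj.vz 
     69  0.2047   +0.146  +0.042  +0.811  -0.253
    138  0.4095   +0.395  -0.035  +1.622  -0.505
    207  0.6142   +0.810  -0.164  +2.433  -0.758


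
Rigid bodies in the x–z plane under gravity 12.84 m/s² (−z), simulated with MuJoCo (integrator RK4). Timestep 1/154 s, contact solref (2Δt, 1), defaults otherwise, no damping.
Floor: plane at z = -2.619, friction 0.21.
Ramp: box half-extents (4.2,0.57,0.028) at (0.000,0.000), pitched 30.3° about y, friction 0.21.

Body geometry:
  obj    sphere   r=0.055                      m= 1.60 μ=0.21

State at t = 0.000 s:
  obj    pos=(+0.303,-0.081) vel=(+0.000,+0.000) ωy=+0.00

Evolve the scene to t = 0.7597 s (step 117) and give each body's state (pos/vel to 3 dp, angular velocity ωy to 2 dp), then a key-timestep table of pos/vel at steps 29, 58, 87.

State at t = 0.7597 s:
  obj    pos=(+1.456,-0.755) vel=(+3.036,-1.774) ωy=+63.89

Key-timestep trajectory:
   step    t(s)  obj.x    obj.z    obj.vx   obj.vz 
     29  0.1883   +0.374  -0.122  +0.753  -0.440
     58  0.3766   +0.587  -0.247  +1.505  -0.880
     87  0.5649   +0.941  -0.454  +2.258  -1.319


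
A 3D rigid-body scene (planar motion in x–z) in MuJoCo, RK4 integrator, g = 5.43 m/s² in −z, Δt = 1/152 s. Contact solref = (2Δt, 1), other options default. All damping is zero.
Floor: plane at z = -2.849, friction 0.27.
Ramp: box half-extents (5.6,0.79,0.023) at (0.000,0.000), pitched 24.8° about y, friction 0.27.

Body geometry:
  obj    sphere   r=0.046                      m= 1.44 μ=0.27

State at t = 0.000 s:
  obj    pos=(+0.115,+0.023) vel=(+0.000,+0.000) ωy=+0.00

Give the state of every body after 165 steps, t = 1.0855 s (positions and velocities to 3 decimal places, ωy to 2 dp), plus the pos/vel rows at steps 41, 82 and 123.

State at t = 1.0855 s:
  obj    pos=(+0.985,-0.379) vel=(+1.603,-0.741) ωy=+38.38

Key-timestep trajectory:
   step    t(s)  obj.x    obj.z    obj.vx   obj.vz 
     41  0.2697   +0.169  -0.002  +0.398  -0.184
     82  0.5395   +0.330  -0.076  +0.797  -0.368
    123  0.8092   +0.599  -0.201  +1.195  -0.552


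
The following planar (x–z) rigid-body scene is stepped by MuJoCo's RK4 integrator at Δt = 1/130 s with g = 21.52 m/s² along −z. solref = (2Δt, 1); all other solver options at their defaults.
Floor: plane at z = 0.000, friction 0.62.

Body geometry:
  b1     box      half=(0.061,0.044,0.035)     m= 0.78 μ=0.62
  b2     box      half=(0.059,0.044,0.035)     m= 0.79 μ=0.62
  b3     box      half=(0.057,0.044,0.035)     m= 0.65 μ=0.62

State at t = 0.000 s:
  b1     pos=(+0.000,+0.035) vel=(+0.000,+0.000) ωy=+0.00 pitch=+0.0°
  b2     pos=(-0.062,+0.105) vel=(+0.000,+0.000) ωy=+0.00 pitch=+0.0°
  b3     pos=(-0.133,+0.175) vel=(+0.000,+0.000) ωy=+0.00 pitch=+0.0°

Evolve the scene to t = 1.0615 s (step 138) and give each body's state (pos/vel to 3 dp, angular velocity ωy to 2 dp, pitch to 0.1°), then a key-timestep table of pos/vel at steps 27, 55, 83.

State at t = 1.0615 s:
  b1     pos=(+0.000,+0.035) vel=(+0.000,+0.000) ωy=+0.00 pitch=+0.0°
  b2     pos=(-0.112,+0.059) vel=(+0.000,+0.000) ωy=+0.00 pitch=-90.0°
  b3     pos=(-0.242,+0.057) vel=(+0.000,+0.000) ωy=+0.00 pitch=-90.0°

Key-timestep trajectory:
   step    t(s)  b1.x    b1.z    b1.vx   b1.vz   b2.x    b2.z    b2.vx   b2.vz   b3.x    b3.z    b3.vx   b3.vz 
     27  0.2077   +0.000  +0.035  +0.000  +0.000   -0.122  +0.060  -0.351  +0.271   -0.234  +0.060  -0.594  -0.134
     55  0.4231   +0.000  +0.035  +0.000  +0.000   -0.146  +0.069  +0.070  -0.001   -0.240  +0.056  -0.104  +0.018
     83  0.6385   +0.000  +0.035  +0.000  +0.000   -0.104  +0.063  -0.001  +0.037   -0.242  +0.057  +0.000  +0.000


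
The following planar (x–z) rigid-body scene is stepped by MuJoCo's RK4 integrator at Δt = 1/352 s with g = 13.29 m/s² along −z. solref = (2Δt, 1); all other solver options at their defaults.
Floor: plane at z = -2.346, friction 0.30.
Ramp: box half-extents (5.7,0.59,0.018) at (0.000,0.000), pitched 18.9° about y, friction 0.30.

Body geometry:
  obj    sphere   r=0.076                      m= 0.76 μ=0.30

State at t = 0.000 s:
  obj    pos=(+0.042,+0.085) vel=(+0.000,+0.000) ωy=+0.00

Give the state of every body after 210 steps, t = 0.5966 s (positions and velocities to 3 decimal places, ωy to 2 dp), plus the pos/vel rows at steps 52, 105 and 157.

State at t = 0.5966 s:
  obj    pos=(+0.560,-0.092) vel=(+1.736,-0.594) ωy=+24.13

Key-timestep trajectory:
   step    t(s)  obj.x    obj.z    obj.vx   obj.vz 
     52  0.1477   +0.074  +0.074  +0.430  -0.147
    105  0.2983   +0.171  +0.041  +0.868  -0.297
    157  0.4460   +0.331  -0.014  +1.298  -0.444


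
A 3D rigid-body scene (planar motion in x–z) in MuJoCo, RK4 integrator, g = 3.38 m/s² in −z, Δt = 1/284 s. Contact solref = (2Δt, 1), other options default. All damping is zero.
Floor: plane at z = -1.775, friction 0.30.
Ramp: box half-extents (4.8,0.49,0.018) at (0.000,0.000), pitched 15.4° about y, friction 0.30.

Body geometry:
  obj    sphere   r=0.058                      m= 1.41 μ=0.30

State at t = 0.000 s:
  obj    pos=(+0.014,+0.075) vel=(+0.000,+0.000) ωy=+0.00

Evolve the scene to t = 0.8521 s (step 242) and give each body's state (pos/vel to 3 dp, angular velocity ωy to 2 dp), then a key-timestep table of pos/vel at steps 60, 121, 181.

State at t = 0.8521 s:
  obj    pos=(+0.238,+0.013) vel=(+0.527,-0.145) ωy=+9.42

Key-timestep trajectory:
   step    t(s)  obj.x    obj.z    obj.vx   obj.vz 
     60  0.2113   +0.028  +0.071  +0.131  -0.036
    121  0.4261   +0.070  +0.060  +0.263  -0.073
    181  0.6373   +0.140  +0.040  +0.394  -0.109


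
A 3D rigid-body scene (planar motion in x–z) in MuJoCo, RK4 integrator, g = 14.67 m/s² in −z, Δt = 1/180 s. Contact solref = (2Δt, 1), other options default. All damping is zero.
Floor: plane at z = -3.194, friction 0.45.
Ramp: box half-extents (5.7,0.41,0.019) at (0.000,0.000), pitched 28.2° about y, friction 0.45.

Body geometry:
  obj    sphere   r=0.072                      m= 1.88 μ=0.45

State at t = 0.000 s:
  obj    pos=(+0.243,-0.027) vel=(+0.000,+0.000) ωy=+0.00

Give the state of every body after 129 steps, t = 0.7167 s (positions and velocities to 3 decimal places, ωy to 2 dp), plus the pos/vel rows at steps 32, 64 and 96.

State at t = 0.7167 s:
  obj    pos=(+1.364,-0.628) vel=(+3.128,-1.677) ωy=+49.28

Key-timestep trajectory:
   step    t(s)  obj.x    obj.z    obj.vx   obj.vz 
     32  0.1778   +0.312  -0.064  +0.776  -0.416
     64  0.3556   +0.519  -0.175  +1.552  -0.832
     96  0.5333   +0.864  -0.360  +2.328  -1.248


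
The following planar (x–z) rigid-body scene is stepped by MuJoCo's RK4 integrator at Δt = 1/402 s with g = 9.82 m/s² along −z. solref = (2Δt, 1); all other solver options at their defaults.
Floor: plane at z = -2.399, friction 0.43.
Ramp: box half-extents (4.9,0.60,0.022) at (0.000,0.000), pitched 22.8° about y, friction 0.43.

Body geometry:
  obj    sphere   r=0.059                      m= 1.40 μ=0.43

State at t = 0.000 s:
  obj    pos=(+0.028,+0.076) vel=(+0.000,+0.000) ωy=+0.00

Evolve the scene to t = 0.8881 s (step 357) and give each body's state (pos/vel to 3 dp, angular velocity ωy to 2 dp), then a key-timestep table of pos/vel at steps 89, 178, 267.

State at t = 0.8881 s:
  obj    pos=(+1.016,-0.339) vel=(+2.225,-0.935) ωy=+40.91

Key-timestep trajectory:
   step    t(s)  obj.x    obj.z    obj.vx   obj.vz 
     89  0.2214   +0.089  +0.050  +0.555  -0.233
    178  0.4428   +0.274  -0.027  +1.110  -0.466
    267  0.6642   +0.581  -0.156  +1.664  -0.700


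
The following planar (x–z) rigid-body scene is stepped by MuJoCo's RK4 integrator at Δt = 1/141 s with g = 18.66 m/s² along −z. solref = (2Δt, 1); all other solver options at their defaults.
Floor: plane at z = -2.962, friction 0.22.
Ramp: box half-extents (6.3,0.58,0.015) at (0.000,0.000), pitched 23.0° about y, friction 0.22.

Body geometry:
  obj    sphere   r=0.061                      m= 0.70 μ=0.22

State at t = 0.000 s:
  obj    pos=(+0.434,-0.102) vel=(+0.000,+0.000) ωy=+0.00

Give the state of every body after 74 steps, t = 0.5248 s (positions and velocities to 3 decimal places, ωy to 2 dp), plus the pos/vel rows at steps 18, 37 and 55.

State at t = 0.5248 s:
  obj    pos=(+1.095,-0.382) vel=(+2.516,-1.068) ωy=+44.78

Key-timestep trajectory:
   step    t(s)  obj.x    obj.z    obj.vx   obj.vz 
     18  0.1277   +0.473  -0.118  +0.612  -0.260
     37  0.2624   +0.599  -0.172  +1.258  -0.534
     55  0.3901   +0.799  -0.257  +1.870  -0.794


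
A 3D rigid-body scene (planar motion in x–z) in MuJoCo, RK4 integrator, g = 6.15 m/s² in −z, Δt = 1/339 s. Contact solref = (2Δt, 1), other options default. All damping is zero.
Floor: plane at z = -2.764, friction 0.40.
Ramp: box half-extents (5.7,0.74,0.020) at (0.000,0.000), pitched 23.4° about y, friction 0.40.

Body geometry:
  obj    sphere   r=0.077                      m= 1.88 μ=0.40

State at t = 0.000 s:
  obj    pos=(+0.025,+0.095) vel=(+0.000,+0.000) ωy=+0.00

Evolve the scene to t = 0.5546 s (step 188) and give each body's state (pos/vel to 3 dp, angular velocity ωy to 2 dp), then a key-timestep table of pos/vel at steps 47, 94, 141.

State at t = 0.5546 s:
  obj    pos=(+0.271,-0.012) vel=(+0.888,-0.384) ωy=+12.56

Key-timestep trajectory:
   step    t(s)  obj.x    obj.z    obj.vx   obj.vz 
     47  0.1386   +0.040  +0.088  +0.222  -0.096
     94  0.2773   +0.087  +0.068  +0.444  -0.192
    141  0.4159   +0.163  +0.035  +0.666  -0.288


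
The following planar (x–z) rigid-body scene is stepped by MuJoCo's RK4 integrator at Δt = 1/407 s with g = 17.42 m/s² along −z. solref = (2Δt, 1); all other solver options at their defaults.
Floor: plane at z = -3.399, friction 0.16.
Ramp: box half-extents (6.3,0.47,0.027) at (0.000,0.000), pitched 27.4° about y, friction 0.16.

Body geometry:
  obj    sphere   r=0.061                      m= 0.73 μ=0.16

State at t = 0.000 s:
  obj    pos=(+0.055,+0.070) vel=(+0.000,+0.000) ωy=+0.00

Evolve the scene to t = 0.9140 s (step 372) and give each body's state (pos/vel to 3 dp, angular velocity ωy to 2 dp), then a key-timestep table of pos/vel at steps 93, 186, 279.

State at t = 0.9140 s:
  obj    pos=(+2.179,-1.030) vel=(+4.647,-2.409) ωy=+85.78

Key-timestep trajectory:
   step    t(s)  obj.x    obj.z    obj.vx   obj.vz 
     93  0.2285   +0.188  +0.002  +1.162  -0.602
    186  0.4570   +0.586  -0.205  +2.324  -1.204
    279  0.6855   +1.250  -0.549  +3.485  -1.807


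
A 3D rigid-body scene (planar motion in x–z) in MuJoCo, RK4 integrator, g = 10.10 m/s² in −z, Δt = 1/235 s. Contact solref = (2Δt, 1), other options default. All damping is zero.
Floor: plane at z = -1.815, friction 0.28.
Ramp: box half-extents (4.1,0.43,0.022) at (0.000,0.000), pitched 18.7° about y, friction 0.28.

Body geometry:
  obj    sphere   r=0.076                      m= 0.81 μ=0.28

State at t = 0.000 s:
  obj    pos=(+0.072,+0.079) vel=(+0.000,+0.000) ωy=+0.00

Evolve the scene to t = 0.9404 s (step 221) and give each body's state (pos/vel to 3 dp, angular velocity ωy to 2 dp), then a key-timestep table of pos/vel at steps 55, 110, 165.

State at t = 0.9404 s:
  obj    pos=(+1.041,-0.249) vel=(+2.060,-0.697) ωy=+28.62

Key-timestep trajectory:
   step    t(s)  obj.x    obj.z    obj.vx   obj.vz 
     55  0.2340   +0.132  +0.059  +0.513  -0.174
    110  0.4681   +0.312  -0.002  +1.026  -0.347
    165  0.7021   +0.612  -0.104  +1.538  -0.521


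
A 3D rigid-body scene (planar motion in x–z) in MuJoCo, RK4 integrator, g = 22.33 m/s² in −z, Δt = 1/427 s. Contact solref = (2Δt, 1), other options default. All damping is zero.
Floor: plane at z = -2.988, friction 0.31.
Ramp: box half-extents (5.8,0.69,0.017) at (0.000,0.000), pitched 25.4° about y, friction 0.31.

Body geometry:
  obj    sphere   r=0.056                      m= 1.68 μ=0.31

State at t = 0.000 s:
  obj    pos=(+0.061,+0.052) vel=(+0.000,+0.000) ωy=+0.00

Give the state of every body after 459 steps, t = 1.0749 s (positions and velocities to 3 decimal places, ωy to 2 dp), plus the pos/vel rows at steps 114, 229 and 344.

State at t = 1.0749 s:
  obj    pos=(+3.632,-1.644) vel=(+6.643,-3.155) ωy=+131.32

Key-timestep trajectory:
   step    t(s)  obj.x    obj.z    obj.vx   obj.vz 
    114  0.2670   +0.281  -0.053  +1.650  -0.784
    229  0.5363   +0.950  -0.370  +3.315  -1.574
    344  0.8056   +2.067  -0.900  +4.979  -2.364


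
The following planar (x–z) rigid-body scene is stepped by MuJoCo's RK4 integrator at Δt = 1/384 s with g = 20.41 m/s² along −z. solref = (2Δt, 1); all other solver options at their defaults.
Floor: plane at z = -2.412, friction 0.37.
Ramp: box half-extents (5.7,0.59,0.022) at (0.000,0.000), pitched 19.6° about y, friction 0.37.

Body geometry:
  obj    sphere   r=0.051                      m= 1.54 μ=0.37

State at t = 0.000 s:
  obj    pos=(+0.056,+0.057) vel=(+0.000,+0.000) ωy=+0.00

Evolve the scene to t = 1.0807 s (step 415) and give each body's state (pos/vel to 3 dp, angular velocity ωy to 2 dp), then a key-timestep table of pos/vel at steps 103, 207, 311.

State at t = 1.0807 s:
  obj    pos=(+2.747,-0.901) vel=(+4.979,-1.773) ωy=+103.62

Key-timestep trajectory:
   step    t(s)  obj.x    obj.z    obj.vx   obj.vz 
    103  0.2682   +0.222  -0.002  +1.236  -0.440
    207  0.5391   +0.726  -0.181  +2.484  -0.884
    311  0.8099   +1.567  -0.481  +3.731  -1.329


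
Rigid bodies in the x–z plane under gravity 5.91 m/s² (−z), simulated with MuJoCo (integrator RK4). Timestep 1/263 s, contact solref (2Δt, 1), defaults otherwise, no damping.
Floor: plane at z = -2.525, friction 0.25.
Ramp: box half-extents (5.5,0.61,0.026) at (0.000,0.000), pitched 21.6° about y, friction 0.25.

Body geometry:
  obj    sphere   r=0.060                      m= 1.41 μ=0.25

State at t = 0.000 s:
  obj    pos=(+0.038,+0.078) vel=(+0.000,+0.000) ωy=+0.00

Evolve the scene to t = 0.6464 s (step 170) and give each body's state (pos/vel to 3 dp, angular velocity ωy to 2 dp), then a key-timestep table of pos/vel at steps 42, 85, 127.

State at t = 0.6464 s:
  obj    pos=(+0.340,-0.042) vel=(+0.934,-0.370) ωy=+16.74

Key-timestep trajectory:
   step    t(s)  obj.x    obj.z    obj.vx   obj.vz 
     42  0.1597   +0.056  +0.070  +0.231  -0.091
     85  0.3232   +0.113  +0.048  +0.467  -0.185
    127  0.4829   +0.206  +0.011  +0.698  -0.276


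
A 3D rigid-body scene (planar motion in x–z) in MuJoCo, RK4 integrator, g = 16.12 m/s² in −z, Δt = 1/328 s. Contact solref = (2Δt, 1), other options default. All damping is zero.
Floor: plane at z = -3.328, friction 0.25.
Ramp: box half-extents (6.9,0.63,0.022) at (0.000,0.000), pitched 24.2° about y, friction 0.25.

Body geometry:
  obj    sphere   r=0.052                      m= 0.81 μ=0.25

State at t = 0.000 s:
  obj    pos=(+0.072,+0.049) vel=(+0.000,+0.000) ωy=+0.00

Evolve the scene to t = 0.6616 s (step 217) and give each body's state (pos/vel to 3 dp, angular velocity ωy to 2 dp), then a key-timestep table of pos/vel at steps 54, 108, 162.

State at t = 0.6616 s:
  obj    pos=(+1.014,-0.375) vel=(+2.848,-1.280) ωy=+60.04

Key-timestep trajectory:
   step    t(s)  obj.x    obj.z    obj.vx   obj.vz 
     54  0.1646   +0.130  +0.023  +0.709  -0.319
    108  0.3293   +0.305  -0.056  +1.418  -0.637
    162  0.4939   +0.597  -0.187  +2.126  -0.956


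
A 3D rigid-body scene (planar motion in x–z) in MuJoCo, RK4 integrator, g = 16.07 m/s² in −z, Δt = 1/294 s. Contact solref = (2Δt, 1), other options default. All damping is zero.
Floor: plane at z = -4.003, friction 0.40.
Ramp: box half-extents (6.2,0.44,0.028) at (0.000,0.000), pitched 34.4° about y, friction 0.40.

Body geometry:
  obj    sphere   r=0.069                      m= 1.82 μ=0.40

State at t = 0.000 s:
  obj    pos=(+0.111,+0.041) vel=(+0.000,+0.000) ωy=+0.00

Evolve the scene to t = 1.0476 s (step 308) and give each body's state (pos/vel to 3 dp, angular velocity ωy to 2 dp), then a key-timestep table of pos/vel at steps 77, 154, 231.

State at t = 1.0476 s:
  obj    pos=(+3.048,-1.969) vel=(+5.606,-3.838) ωy=+98.45

Key-timestep trajectory:
   step    t(s)  obj.x    obj.z    obj.vx   obj.vz 
     77  0.2619   +0.295  -0.084  +1.402  -0.960
    154  0.5238   +0.845  -0.461  +2.803  -1.919
    231  0.7857   +1.763  -1.090  +4.204  -2.879
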